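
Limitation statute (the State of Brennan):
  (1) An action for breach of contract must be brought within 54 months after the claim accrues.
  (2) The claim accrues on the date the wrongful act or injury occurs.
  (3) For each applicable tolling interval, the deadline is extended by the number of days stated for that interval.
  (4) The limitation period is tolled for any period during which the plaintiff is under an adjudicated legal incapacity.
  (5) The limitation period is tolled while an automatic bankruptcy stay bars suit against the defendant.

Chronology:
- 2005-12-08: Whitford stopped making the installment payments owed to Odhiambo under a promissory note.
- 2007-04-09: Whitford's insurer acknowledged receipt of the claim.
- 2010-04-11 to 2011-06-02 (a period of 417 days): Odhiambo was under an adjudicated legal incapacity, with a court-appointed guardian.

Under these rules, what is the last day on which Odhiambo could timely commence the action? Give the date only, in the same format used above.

The claim accrued on 2005-12-08, the date of the act.
Adding the 54 months base period to 2005-12-08 gives a deadline of 2010-06-08, before any tolling.
Because the plaintiff's legal incapacity ran from 2010-04-11 to 2011-06-02, the deadline is extended by 417 days to 2011-07-30.
None of the other events listed affects the running of the period under the stated rules.

2011-07-30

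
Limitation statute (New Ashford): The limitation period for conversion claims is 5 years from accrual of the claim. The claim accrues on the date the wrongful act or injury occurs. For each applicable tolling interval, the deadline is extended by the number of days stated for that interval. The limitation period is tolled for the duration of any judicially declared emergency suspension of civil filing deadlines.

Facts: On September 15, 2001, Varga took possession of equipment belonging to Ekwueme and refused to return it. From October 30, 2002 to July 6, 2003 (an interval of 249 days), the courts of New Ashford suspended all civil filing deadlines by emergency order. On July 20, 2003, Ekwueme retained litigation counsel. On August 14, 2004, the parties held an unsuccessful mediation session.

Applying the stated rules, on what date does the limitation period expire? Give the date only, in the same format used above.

May 22, 2007

The limitation period began to run on September 15, 2001.
The untolled deadline — 5 years after September 15, 2001 — is September 15, 2006.
Because the emergency suspension of filing deadlines ran from October 30, 2002 to July 6, 2003, the deadline is extended by 249 days to May 22, 2007.
The other events in the timeline have no effect on the limitation period under the stated rules.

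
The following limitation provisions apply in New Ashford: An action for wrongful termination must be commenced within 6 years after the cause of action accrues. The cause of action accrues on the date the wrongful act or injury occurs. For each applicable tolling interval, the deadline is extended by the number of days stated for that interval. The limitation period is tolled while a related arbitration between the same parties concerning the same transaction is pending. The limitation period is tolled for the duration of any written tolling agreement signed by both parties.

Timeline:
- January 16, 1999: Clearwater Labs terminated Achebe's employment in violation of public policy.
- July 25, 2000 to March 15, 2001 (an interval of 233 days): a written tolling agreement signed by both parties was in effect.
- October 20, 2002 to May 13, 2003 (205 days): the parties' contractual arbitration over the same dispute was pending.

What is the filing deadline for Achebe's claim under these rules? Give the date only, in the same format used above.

March 30, 2006

The cause of action accrued on January 16, 1999, the date of the act.
The untolled deadline — 6 years after January 16, 1999 — is January 16, 2005.
The period was tolled for 233 days by the written tolling agreement (July 25, 2000 to March 15, 2001), pushing the deadline to September 6, 2005.
The pending related arbitration from October 20, 2002 to May 13, 2003 tolled the period for 205 days, extending the deadline to March 30, 2006.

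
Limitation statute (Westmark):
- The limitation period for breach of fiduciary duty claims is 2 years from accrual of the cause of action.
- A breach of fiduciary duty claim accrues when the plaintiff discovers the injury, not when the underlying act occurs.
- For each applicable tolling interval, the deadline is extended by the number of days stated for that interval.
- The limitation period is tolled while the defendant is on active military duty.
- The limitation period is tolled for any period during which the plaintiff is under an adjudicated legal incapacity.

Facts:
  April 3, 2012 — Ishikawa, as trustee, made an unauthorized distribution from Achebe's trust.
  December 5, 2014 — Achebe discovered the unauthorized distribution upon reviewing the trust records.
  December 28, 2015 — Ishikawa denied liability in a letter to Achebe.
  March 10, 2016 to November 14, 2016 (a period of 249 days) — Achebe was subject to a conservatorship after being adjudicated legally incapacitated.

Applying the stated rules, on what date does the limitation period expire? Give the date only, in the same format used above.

Accrual is tied to discovery, so the period began on December 5, 2014 rather than on April 3, 2012 when the act occurred.
Adding the 2 years base period to December 5, 2014 gives a deadline of December 5, 2016, before any tolling.
The plaintiff's legal incapacity from March 10, 2016 to November 14, 2016 tolled the period for 249 days, extending the deadline to August 11, 2017.
The other events in the timeline have no effect on the limitation period under the stated rules.

August 11, 2017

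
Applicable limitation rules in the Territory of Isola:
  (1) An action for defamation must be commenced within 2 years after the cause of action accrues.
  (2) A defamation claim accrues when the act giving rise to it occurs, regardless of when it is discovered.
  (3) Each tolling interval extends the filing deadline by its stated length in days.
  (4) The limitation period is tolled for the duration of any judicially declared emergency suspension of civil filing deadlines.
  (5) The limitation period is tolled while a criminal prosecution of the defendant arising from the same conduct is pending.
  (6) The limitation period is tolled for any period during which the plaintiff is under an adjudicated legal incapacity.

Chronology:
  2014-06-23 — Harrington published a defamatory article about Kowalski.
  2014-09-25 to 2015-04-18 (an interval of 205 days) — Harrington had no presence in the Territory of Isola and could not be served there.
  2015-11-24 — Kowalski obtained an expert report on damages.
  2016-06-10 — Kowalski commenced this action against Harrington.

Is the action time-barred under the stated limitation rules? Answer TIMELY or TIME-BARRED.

The cause of action accrued on 2014-06-23, the date of the act.
Adding the 2 years base period to 2014-06-23 gives a deadline of 2016-06-23, before any tolling.
The defendant's absence from the jurisdiction from 2014-09-25 to 2015-04-18 does not toll the period, because no stated rule makes the defendant's absence a tolling event.
None of the other events listed affects the running of the period under the stated rules.
Filing on 2016-06-10 beat the 2016-06-23 deadline — the action is timely.

TIMELY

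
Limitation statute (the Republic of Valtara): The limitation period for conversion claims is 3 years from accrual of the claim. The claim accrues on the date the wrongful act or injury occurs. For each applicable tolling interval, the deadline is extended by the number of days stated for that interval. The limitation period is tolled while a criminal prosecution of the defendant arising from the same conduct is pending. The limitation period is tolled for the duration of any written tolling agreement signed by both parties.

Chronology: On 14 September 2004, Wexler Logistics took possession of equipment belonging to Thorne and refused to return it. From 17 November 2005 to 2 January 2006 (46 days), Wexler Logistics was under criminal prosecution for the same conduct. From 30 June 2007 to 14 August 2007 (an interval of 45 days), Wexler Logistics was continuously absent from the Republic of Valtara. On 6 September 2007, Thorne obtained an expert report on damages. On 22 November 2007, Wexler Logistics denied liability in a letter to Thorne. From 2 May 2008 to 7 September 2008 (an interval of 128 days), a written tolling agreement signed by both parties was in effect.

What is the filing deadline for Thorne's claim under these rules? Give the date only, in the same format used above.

30 October 2007

The claim accrued on 14 September 2004, the date of the act.
3 years from 14 September 2004 is 14 September 2007.
The period was tolled for 46 days by the pending criminal prosecution (17 November 2005 to 2 January 2006), pushing the deadline to 30 October 2007.
The written tolling agreement from 2 May 2008 to 7 September 2008 began after the period had already run on 30 October 2007, so it has no tolling effect.
The defendant's absence from the jurisdiction from 30 June 2007 to 14 August 2007 does not toll the period, because no stated rule makes the defendant's absence a tolling event.
The other events in the timeline have no effect on the limitation period under the stated rules.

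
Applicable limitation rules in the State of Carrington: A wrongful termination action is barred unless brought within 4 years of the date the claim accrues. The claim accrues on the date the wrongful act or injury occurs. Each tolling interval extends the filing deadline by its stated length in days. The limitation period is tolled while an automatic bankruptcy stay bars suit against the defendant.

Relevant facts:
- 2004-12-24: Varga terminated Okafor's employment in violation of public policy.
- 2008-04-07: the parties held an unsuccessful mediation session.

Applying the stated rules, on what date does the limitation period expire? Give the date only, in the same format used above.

2008-12-24

The claim accrued on 2004-12-24, when the wrongful act occurred.
4 years from 2004-12-24 is 2008-12-24.
None of the other events listed affects the running of the period under the stated rules.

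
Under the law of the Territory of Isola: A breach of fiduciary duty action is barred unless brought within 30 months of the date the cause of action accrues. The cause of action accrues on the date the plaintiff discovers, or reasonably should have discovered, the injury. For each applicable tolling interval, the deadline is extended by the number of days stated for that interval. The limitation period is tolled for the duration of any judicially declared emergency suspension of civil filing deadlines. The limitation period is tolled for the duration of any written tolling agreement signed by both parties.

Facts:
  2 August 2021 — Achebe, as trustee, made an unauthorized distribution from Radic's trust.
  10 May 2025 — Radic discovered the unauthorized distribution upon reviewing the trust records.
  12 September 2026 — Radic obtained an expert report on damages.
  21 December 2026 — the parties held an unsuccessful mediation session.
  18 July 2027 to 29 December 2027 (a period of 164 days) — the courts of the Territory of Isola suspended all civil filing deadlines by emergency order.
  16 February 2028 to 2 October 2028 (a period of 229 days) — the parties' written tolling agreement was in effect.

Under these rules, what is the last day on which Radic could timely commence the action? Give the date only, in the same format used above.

Accrual is tied to discovery, so the period began on 10 May 2025 rather than on 2 August 2021 when the act occurred.
The untolled deadline — 30 months after 10 May 2025 — is 10 November 2027.
The period was tolled for 164 days by the emergency suspension of filing deadlines (18 July 2027 to 29 December 2027), pushing the deadline to 22 April 2028.
The period was tolled for 229 days by the written tolling agreement (16 February 2028 to 2 October 2028), pushing the deadline to 7 December 2028.
None of the other events listed affects the running of the period under the stated rules.

7 December 2028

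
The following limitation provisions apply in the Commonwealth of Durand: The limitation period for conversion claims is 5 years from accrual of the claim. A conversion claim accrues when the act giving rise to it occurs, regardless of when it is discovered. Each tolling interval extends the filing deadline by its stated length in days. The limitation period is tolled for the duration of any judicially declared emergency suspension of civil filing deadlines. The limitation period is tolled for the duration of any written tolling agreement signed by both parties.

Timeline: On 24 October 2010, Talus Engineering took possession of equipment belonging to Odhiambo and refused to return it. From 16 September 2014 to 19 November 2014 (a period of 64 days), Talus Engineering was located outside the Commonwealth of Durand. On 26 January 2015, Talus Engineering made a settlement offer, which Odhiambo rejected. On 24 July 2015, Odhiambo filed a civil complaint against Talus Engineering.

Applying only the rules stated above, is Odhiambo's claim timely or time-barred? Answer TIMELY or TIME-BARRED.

TIMELY

The claim accrued on 24 October 2010, the date of the act.
5 years from 24 October 2010 is 24 October 2015.
Although the defendant's absence ran from 16 September 2014 to 19 November 2014, the stated rules do not make that a tolling event, so it is disregarded.
None of the other events listed affects the running of the period under the stated rules.
The 24 July 2015 filing precedes the 24 October 2015 deadline; the claim is timely.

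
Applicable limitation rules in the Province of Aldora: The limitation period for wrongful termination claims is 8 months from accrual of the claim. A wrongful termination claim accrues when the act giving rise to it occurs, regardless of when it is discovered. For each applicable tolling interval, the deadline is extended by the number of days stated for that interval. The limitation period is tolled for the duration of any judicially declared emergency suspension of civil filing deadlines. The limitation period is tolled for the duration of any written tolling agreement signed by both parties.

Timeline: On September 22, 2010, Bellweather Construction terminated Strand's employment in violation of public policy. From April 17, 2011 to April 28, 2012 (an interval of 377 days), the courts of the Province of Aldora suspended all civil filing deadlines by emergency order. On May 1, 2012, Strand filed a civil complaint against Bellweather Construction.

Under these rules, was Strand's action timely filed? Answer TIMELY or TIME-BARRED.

The claim accrued on September 22, 2010, when the wrongful act occurred.
Adding the 8 months base period to September 22, 2010 gives a deadline of May 22, 2011, before any tolling.
Because the emergency suspension of filing deadlines ran from April 17, 2011 to April 28, 2012, the deadline is extended by 377 days to June 2, 2012.
The May 1, 2012 filing precedes the June 2, 2012 deadline; the claim is timely.

TIMELY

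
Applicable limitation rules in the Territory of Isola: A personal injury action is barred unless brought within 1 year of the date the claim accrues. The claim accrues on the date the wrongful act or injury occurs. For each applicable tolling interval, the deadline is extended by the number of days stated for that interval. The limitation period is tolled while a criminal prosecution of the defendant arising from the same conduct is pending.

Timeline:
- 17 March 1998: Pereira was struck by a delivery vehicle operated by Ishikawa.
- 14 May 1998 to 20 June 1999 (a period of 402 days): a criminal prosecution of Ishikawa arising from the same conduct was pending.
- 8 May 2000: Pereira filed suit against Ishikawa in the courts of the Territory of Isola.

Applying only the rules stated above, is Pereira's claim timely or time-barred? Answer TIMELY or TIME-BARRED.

The claim accrued on 17 March 1998, the date of the act.
Adding the 1 year base period to 17 March 1998 gives a deadline of 17 March 1999, before any tolling.
The pending criminal prosecution from 14 May 1998 to 20 June 1999 tolled the period for 402 days, extending the deadline to 22 April 2000.
Filing on 8 May 2000 missed the 22 April 2000 deadline — the action is time-barred.

TIME-BARRED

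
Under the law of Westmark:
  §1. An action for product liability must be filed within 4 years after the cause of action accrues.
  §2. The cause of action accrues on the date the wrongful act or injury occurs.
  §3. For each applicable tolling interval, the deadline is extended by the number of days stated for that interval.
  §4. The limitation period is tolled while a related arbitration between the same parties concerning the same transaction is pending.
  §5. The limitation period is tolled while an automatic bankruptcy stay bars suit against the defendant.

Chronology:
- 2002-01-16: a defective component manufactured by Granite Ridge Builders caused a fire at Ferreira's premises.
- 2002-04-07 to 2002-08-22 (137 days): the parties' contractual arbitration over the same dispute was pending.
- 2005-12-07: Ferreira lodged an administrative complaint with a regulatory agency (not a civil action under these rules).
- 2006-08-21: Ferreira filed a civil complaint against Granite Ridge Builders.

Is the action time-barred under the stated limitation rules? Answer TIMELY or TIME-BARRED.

The claim accrued on 2002-01-16, when the wrongful act occurred.
4 years from 2002-01-16 is 2006-01-16.
The pending related arbitration from 2002-04-07 to 2002-08-22 tolled the period for 137 days, extending the deadline to 2006-06-02.
Nothing else in the chronology tolls or restarts the period.
The 2006-08-21 filing falls after the 2006-06-02 deadline; the claim is time-barred.

TIME-BARRED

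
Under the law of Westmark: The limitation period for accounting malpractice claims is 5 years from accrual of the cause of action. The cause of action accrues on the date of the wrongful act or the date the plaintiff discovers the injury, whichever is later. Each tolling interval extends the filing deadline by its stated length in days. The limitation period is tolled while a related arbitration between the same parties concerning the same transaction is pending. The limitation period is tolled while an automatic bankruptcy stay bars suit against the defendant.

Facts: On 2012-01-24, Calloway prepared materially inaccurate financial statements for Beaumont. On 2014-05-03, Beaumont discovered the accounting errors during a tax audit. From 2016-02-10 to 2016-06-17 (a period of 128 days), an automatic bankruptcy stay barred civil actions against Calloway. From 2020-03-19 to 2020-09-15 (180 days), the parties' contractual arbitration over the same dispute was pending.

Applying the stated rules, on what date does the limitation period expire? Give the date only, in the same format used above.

2019-09-08

The claim accrued on 2014-05-03 — the later of the 2012-01-24 act and the 2014-05-03 discovery.
The untolled deadline — 5 years after 2014-05-03 — is 2019-05-03.
The automatic bankruptcy stay from 2016-02-10 to 2016-06-17 tolled the period for 128 days, extending the deadline to 2019-09-08.
By the time the pending related arbitration began on 2020-03-19, the limitation period had already expired on 2019-09-08; that interval cannot revive it.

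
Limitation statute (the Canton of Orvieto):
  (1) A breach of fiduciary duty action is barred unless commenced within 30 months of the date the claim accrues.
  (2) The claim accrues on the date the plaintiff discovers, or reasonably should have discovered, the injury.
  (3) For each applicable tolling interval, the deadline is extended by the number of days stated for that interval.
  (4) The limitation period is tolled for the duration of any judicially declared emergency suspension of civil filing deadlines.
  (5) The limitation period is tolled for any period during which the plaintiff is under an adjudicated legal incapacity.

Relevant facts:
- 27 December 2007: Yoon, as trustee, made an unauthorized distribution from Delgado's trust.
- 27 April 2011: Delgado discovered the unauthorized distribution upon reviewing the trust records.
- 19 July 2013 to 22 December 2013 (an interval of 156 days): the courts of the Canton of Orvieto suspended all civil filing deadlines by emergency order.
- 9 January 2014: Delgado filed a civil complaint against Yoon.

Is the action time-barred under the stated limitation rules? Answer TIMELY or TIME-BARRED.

TIMELY

The claim did not accrue until Delgado discovered the injury on 27 April 2011; the 27 December 2007 act date does not start the clock under the stated rule.
The untolled deadline — 30 months after 27 April 2011 — is 27 October 2013.
The period was tolled for 156 days by the emergency suspension of filing deadlines (19 July 2013 to 22 December 2013), pushing the deadline to 1 April 2014.
The 9 January 2014 filing precedes the 1 April 2014 deadline; the claim is timely.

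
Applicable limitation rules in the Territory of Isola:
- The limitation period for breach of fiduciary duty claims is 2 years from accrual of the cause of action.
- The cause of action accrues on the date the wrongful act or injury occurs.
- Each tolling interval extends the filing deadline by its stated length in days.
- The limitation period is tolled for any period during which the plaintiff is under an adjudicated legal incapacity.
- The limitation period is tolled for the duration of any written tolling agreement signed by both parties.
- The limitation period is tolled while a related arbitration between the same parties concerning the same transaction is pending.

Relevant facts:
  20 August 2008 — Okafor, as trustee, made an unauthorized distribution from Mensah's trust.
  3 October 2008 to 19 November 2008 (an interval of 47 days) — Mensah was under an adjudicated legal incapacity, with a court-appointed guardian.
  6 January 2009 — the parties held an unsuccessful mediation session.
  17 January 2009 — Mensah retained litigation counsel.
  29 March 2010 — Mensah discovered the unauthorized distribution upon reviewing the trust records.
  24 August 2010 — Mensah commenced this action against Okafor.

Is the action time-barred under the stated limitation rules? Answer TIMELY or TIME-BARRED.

TIMELY

The claim accrued on 20 August 2008, when the wrongful act occurred; under the stated occurrence rule the 29 March 2010 discovery does not delay accrual.
The untolled deadline — 2 years after 20 August 2008 — is 20 August 2010.
The plaintiff's legal incapacity from 3 October 2008 to 19 November 2008 tolled the period for 47 days, extending the deadline to 6 October 2010.
Nothing else in the chronology tolls or restarts the period.
The 24 August 2010 filing precedes the 6 October 2010 deadline; the claim is timely.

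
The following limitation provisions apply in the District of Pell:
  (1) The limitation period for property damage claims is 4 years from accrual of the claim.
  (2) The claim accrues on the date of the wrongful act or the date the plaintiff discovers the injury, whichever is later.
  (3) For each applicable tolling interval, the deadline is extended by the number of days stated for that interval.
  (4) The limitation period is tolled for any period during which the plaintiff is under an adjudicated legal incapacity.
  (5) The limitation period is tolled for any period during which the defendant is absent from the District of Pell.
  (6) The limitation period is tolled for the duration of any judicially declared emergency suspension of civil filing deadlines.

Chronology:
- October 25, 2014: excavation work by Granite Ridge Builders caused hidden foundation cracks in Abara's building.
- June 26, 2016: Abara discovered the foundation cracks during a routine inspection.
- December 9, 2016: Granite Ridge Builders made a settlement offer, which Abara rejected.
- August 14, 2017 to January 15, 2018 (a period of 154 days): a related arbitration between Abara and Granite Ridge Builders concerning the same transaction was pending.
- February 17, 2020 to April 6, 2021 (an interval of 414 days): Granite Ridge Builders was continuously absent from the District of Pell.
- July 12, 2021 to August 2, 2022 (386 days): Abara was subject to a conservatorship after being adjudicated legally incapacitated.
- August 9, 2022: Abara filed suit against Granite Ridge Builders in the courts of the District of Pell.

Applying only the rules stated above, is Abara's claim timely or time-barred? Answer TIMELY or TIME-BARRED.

TIMELY

Because discovery on June 26, 2016 post-dates the October 25, 2014 act, accrual under the later-of rule falls on June 26, 2016.
Adding the 4 years base period to June 26, 2016 gives a deadline of June 26, 2020, before any tolling.
The period was tolled for 414 days by the defendant's absence from the jurisdiction (February 17, 2020 to April 6, 2021), pushing the deadline to August 14, 2021.
The plaintiff's legal incapacity from July 12, 2021 to August 2, 2022 tolled the period for 386 days, extending the deadline to September 4, 2022.
No stated provision tolls the period for a pending arbitration, so the interval from August 14, 2017 to January 15, 2018 has no effect on the deadline.
The other events in the timeline have no effect on the limitation period under the stated rules.
The August 9, 2022 filing precedes the September 4, 2022 deadline; the claim is timely.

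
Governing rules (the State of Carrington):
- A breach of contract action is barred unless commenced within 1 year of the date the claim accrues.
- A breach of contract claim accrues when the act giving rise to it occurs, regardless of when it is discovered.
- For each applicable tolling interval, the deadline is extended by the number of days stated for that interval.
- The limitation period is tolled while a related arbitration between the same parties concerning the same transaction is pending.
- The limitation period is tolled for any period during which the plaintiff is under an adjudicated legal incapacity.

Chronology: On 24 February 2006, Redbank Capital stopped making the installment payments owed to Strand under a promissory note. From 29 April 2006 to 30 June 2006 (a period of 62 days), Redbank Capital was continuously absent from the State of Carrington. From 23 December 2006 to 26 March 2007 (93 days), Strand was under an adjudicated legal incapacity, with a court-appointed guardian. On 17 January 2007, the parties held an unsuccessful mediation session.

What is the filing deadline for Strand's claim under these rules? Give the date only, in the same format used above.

28 May 2007

The limitation period began to run on 24 February 2006.
The untolled deadline — 1 year after 24 February 2006 — is 24 February 2007.
The plaintiff's legal incapacity from 23 December 2006 to 26 March 2007 tolled the period for 93 days, extending the deadline to 28 May 2007.
Although the defendant's absence ran from 29 April 2006 to 30 June 2006, the stated rules do not make that a tolling event, so it is disregarded.
Nothing else in the chronology tolls or restarts the period.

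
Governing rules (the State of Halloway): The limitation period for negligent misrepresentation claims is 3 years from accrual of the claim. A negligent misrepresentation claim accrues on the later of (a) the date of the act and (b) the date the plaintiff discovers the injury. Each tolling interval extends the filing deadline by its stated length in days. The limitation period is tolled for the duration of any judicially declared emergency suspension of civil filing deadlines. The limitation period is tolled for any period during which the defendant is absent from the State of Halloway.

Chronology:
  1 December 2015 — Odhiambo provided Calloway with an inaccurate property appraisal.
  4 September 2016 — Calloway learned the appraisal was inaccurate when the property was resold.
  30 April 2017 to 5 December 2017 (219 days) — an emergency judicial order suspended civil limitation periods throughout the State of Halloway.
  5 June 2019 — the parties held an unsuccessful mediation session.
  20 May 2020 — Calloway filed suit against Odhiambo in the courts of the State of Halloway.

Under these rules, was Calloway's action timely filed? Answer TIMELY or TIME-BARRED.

The claim accrued on 4 September 2016 — the later of the 1 December 2015 act and the 4 September 2016 discovery.
3 years from 4 September 2016 is 4 September 2019.
Because the emergency suspension of filing deadlines ran from 30 April 2017 to 5 December 2017, the deadline is extended by 219 days to 10 April 2020.
None of the other events listed affects the running of the period under the stated rules.
Calloway filed on 20 May 2020, after the 10 April 2020 deadline, so the action is time-barred.

TIME-BARRED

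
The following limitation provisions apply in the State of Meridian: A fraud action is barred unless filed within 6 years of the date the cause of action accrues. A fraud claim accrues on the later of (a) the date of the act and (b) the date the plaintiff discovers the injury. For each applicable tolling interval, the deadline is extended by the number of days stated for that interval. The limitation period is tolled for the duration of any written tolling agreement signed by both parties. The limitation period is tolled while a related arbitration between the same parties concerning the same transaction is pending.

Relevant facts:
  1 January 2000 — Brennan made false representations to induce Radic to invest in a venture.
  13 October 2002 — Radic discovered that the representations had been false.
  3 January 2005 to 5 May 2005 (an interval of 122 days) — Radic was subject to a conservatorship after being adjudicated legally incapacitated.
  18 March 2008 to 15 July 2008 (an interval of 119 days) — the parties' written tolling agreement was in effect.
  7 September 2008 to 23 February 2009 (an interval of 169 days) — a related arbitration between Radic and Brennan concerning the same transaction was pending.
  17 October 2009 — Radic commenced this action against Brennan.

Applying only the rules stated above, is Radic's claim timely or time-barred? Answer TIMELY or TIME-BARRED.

Taking the later of the act (1 January 2000) and discovery (13 October 2002), the claim accrued on 13 October 2002.
Adding the 6 years base period to 13 October 2002 gives a deadline of 13 October 2008, before any tolling.
The period was tolled for 119 days by the written tolling agreement (18 March 2008 to 15 July 2008), pushing the deadline to 9 February 2009.
The period was tolled for 169 days by the pending related arbitration (7 September 2008 to 23 February 2009), pushing the deadline to 28 July 2009.
Although the plaintiff's incapacity ran from 3 January 2005 to 5 May 2005, the stated rules do not make that a tolling event, so it is disregarded.
Radic filed on 17 October 2009, after the 28 July 2009 deadline, so the action is time-barred.

TIME-BARRED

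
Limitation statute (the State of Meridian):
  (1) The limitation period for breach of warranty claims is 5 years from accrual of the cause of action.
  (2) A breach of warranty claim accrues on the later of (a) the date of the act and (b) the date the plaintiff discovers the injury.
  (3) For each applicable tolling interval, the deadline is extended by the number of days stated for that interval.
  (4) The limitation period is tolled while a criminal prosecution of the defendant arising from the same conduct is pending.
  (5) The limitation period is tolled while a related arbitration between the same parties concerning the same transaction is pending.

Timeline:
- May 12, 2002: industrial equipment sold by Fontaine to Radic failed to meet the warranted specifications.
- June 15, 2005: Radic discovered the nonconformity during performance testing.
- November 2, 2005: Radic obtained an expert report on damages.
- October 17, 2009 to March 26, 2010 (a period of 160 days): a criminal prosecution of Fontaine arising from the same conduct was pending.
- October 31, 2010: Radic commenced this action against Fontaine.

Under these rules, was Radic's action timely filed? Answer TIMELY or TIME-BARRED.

The claim accrued on June 15, 2005 — the later of the May 12, 2002 act and the June 15, 2005 discovery.
The untolled deadline — 5 years after June 15, 2005 — is June 15, 2010.
The pending criminal prosecution from October 17, 2009 to March 26, 2010 tolled the period for 160 days, extending the deadline to November 22, 2010.
None of the other events listed affects the running of the period under the stated rules.
Radic filed on October 31, 2010, before the November 22, 2010 deadline, so the action is timely.

TIMELY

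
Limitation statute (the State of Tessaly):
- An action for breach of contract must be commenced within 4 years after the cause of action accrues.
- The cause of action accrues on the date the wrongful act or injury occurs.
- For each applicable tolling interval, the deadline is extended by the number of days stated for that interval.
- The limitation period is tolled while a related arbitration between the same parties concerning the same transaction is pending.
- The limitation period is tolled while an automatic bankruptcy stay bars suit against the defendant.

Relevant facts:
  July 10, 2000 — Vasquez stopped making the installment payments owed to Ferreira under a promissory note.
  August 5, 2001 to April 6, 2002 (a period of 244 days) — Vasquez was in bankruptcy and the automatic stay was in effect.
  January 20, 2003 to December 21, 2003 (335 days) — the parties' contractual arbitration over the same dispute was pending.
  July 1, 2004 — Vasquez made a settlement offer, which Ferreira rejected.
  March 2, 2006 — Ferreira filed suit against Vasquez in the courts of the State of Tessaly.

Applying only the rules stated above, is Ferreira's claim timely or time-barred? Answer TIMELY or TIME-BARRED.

TIME-BARRED

The limitation period began to run on July 10, 2000.
Adding the 4 years base period to July 10, 2000 gives a deadline of July 10, 2004, before any tolling.
The period was tolled for 244 days by the automatic bankruptcy stay (August 5, 2001 to April 6, 2002), pushing the deadline to March 11, 2005.
The pending related arbitration from January 20, 2003 to December 21, 2003 tolled the period for 335 days, extending the deadline to February 9, 2006.
The other events in the timeline have no effect on the limitation period under the stated rules.
The March 2, 2006 filing falls after the February 9, 2006 deadline; the claim is time-barred.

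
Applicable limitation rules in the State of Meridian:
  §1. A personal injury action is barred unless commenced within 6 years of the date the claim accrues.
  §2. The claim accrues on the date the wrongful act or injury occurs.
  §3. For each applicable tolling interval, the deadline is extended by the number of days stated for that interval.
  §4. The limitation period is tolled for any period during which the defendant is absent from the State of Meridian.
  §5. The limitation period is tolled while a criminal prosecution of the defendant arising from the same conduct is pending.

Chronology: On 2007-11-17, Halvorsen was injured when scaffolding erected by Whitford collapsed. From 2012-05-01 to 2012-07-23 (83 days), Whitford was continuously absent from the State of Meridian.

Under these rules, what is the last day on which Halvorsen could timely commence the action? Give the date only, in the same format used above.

2014-02-08

The limitation period began to run on 2007-11-17.
Adding the 6 years base period to 2007-11-17 gives a deadline of 2013-11-17, before any tolling.
Because the defendant's absence from the jurisdiction ran from 2012-05-01 to 2012-07-23, the deadline is extended by 83 days to 2014-02-08.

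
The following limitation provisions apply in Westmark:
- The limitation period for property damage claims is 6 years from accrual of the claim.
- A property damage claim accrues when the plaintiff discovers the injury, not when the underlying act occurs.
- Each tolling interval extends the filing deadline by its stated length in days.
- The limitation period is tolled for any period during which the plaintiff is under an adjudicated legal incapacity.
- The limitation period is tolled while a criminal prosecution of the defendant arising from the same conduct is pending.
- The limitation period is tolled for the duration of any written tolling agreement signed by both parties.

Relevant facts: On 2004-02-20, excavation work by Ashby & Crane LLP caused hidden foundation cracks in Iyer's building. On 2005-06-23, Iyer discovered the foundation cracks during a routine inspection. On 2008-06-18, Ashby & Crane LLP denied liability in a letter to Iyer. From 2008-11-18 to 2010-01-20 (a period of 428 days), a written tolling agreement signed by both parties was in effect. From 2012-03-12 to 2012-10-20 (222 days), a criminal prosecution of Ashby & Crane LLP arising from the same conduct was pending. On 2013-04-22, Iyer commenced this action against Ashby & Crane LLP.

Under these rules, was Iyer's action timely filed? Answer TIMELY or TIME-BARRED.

Accrual is tied to discovery, so the period began on 2005-06-23 rather than on 2004-02-20 when the act occurred.
6 years from 2005-06-23 is 2011-06-23.
Because the written tolling agreement ran from 2008-11-18 to 2010-01-20, the deadline is extended by 428 days to 2012-08-24.
The pending criminal prosecution from 2012-03-12 to 2012-10-20 tolled the period for 222 days, extending the deadline to 2013-04-03.
None of the other events listed affects the running of the period under the stated rules.
Iyer filed on 2013-04-22, after the 2013-04-03 deadline, so the action is time-barred.

TIME-BARRED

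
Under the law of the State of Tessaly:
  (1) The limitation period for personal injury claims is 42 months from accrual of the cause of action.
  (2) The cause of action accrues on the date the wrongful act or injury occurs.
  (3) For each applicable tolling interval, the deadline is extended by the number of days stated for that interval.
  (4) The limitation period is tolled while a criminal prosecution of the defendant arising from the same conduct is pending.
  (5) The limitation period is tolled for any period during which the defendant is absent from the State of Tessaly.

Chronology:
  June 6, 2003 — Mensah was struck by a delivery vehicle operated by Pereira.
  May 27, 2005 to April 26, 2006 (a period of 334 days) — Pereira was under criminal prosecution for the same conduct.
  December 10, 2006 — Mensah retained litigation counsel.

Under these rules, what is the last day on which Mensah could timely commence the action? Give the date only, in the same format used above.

November 5, 2007

The claim accrued on June 6, 2003, when the wrongful act occurred.
42 months from June 6, 2003 is December 6, 2006.
The pending criminal prosecution from May 27, 2005 to April 26, 2006 tolled the period for 334 days, extending the deadline to November 5, 2007.
The other events in the timeline have no effect on the limitation period under the stated rules.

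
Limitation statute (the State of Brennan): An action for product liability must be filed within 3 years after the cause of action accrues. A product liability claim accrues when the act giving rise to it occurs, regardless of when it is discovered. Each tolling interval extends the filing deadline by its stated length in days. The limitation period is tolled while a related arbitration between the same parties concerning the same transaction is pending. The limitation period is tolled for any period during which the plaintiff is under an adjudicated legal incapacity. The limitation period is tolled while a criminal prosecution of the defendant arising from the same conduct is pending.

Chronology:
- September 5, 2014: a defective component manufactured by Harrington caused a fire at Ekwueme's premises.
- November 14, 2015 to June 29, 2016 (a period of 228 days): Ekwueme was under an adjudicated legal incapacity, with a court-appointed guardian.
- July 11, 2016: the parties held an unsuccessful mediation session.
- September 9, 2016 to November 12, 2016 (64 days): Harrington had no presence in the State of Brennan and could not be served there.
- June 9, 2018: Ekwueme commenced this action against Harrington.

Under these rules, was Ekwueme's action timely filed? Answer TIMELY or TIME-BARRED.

The cause of action accrued on September 5, 2014, the date of the act.
3 years from September 5, 2014 is September 5, 2017.
The period was tolled for 228 days by the plaintiff's legal incapacity (November 14, 2015 to June 29, 2016), pushing the deadline to April 21, 2018.
The defendant's absence from the jurisdiction from September 9, 2016 to November 12, 2016 does not toll the period, because no stated rule makes the defendant's absence a tolling event.
The other events in the timeline have no effect on the limitation period under the stated rules.
Filing on June 9, 2018 missed the April 21, 2018 deadline — the action is time-barred.

TIME-BARRED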